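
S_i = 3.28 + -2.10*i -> [3.28, 1.18, -0.92, -3.02, -5.12]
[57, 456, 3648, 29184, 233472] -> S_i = 57*8^i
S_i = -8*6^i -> [-8, -48, -288, -1728, -10368]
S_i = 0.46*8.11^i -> [0.46, 3.73, 30.26, 245.37, 1989.95]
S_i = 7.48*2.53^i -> [7.48, 18.92, 47.88, 121.13, 306.47]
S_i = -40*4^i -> [-40, -160, -640, -2560, -10240]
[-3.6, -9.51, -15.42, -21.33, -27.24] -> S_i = -3.60 + -5.91*i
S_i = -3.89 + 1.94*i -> [-3.89, -1.95, -0.01, 1.93, 3.87]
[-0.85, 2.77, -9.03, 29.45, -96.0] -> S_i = -0.85*(-3.26)^i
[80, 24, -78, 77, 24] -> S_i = Random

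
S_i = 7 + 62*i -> [7, 69, 131, 193, 255]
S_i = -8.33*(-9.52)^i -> [-8.33, 79.3, -754.95, 7187.14, -68421.53]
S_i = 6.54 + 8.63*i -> [6.54, 15.17, 23.8, 32.43, 41.06]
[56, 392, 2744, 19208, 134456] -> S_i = 56*7^i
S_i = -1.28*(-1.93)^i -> [-1.28, 2.47, -4.77, 9.2, -17.76]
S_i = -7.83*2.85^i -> [-7.83, -22.32, -63.6, -181.26, -516.58]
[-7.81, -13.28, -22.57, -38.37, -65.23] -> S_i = -7.81*1.70^i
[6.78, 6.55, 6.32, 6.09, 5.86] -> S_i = 6.78 + -0.23*i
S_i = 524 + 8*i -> [524, 532, 540, 548, 556]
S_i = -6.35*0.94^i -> [-6.35, -5.97, -5.61, -5.27, -4.96]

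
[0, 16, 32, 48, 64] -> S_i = 0 + 16*i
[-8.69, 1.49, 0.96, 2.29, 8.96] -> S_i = Random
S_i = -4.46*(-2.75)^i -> [-4.46, 12.26, -33.73, 92.75, -255.07]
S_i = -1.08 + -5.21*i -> [-1.08, -6.29, -11.5, -16.71, -21.92]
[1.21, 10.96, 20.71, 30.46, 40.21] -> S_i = 1.21 + 9.75*i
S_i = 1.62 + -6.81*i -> [1.62, -5.19, -12.0, -18.81, -25.62]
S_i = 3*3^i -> [3, 9, 27, 81, 243]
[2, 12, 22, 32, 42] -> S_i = 2 + 10*i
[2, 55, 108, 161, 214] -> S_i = 2 + 53*i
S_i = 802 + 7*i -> [802, 809, 816, 823, 830]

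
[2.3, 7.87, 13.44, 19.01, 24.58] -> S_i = 2.30 + 5.57*i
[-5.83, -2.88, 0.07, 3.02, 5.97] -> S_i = -5.83 + 2.95*i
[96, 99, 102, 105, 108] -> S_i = 96 + 3*i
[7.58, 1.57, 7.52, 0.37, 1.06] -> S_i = Random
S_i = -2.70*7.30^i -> [-2.7, -19.71, -143.88, -1050.35, -7667.53]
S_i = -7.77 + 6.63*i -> [-7.77, -1.14, 5.49, 12.12, 18.75]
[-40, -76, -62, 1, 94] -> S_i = Random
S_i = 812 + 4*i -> [812, 816, 820, 824, 828]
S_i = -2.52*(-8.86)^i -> [-2.52, 22.33, -197.82, 1752.68, -15528.71]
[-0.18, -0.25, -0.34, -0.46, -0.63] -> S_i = -0.18*1.37^i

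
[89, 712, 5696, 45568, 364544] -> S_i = 89*8^i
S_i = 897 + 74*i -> [897, 971, 1045, 1119, 1193]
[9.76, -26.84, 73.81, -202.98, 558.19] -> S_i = 9.76*(-2.75)^i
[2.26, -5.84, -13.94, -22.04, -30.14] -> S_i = 2.26 + -8.10*i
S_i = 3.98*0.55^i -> [3.98, 2.19, 1.2, 0.66, 0.36]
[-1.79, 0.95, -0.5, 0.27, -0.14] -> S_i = -1.79*(-0.53)^i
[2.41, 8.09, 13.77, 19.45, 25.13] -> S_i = 2.41 + 5.68*i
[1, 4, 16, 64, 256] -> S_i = 1*4^i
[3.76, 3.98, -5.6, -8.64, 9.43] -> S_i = Random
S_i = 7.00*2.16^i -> [7.0, 15.12, 32.66, 70.54, 152.37]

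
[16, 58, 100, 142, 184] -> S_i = 16 + 42*i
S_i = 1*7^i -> [1, 7, 49, 343, 2401]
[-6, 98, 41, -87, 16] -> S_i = Random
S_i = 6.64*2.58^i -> [6.64, 17.13, 44.2, 114.03, 294.2]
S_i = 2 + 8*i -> [2, 10, 18, 26, 34]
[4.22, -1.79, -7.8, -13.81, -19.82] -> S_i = 4.22 + -6.01*i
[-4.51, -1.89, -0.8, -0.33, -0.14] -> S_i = -4.51*0.42^i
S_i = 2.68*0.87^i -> [2.68, 2.33, 2.03, 1.76, 1.54]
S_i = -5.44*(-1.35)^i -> [-5.44, 7.34, -9.91, 13.38, -18.07]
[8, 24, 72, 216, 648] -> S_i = 8*3^i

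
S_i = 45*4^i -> [45, 180, 720, 2880, 11520]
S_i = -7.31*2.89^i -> [-7.31, -21.13, -61.05, -176.45, -509.93]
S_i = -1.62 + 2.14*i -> [-1.62, 0.52, 2.66, 4.8, 6.94]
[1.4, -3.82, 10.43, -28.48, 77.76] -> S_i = 1.40*(-2.73)^i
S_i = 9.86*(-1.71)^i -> [9.86, -16.86, 28.83, -49.3, 84.31]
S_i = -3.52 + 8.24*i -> [-3.52, 4.72, 12.96, 21.2, 29.44]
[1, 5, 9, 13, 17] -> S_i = 1 + 4*i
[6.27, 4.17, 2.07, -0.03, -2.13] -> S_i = 6.27 + -2.10*i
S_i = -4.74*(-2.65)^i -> [-4.74, 12.56, -33.29, 88.21, -233.76]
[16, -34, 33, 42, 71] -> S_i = Random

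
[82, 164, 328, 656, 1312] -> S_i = 82*2^i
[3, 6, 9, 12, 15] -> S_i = 3 + 3*i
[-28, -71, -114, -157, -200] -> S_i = -28 + -43*i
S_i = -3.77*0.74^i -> [-3.77, -2.79, -2.06, -1.53, -1.13]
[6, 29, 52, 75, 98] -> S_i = 6 + 23*i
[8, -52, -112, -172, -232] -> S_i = 8 + -60*i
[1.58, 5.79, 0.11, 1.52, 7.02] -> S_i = Random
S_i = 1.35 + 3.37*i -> [1.35, 4.72, 8.09, 11.46, 14.83]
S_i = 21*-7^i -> [21, -147, 1029, -7203, 50421]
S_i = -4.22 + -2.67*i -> [-4.22, -6.89, -9.56, -12.23, -14.9]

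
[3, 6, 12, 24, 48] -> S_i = 3*2^i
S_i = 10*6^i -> [10, 60, 360, 2160, 12960]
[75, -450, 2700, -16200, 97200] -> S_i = 75*-6^i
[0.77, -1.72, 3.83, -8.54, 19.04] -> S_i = 0.77*(-2.23)^i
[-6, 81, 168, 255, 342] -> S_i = -6 + 87*i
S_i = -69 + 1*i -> [-69, -68, -67, -66, -65]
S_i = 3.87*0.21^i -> [3.87, 0.81, 0.17, 0.04, 0.01]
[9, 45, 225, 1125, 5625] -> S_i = 9*5^i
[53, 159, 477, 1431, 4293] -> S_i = 53*3^i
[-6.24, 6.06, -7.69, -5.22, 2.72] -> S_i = Random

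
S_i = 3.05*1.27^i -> [3.05, 3.87, 4.92, 6.25, 7.93]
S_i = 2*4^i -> [2, 8, 32, 128, 512]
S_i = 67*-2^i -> [67, -134, 268, -536, 1072]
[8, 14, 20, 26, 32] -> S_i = 8 + 6*i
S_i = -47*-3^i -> [-47, 141, -423, 1269, -3807]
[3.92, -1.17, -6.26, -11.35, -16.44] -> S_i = 3.92 + -5.09*i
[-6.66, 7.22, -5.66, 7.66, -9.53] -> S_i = Random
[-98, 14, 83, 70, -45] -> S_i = Random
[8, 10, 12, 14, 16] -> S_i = 8 + 2*i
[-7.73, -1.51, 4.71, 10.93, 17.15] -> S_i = -7.73 + 6.22*i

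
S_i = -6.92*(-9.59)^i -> [-6.92, 66.36, -636.42, 6103.26, -58530.27]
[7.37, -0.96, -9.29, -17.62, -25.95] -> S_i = 7.37 + -8.33*i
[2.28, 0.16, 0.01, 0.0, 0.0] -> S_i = 2.28*0.07^i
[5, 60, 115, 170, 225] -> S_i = 5 + 55*i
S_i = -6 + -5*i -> [-6, -11, -16, -21, -26]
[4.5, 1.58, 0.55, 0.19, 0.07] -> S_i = 4.50*0.35^i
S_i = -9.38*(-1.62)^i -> [-9.38, 15.2, -24.62, 39.88, -64.6]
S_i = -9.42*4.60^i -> [-9.42, -43.33, -199.33, -916.91, -4217.76]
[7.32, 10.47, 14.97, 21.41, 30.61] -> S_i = 7.32*1.43^i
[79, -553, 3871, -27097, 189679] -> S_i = 79*-7^i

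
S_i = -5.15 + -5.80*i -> [-5.15, -10.95, -16.75, -22.55, -28.35]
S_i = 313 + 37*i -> [313, 350, 387, 424, 461]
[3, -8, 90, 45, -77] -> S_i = Random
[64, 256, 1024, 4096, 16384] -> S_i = 64*4^i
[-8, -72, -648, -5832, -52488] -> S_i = -8*9^i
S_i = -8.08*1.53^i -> [-8.08, -12.36, -18.91, -28.94, -44.28]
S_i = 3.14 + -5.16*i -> [3.14, -2.02, -7.18, -12.34, -17.5]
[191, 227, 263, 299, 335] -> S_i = 191 + 36*i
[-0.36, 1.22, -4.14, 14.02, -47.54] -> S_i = -0.36*(-3.39)^i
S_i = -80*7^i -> [-80, -560, -3920, -27440, -192080]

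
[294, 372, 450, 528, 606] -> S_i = 294 + 78*i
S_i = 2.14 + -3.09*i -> [2.14, -0.95, -4.04, -7.13, -10.22]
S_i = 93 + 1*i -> [93, 94, 95, 96, 97]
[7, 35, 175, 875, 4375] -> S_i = 7*5^i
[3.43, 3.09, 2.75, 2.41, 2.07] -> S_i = 3.43 + -0.34*i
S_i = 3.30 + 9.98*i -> [3.3, 13.28, 23.26, 33.24, 43.22]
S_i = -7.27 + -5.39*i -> [-7.27, -12.66, -18.05, -23.44, -28.83]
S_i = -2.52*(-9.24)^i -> [-2.52, 23.28, -215.15, 1988.0, -18369.12]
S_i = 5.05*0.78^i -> [5.05, 3.94, 3.07, 2.4, 1.87]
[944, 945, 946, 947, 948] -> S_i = 944 + 1*i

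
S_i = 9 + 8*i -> [9, 17, 25, 33, 41]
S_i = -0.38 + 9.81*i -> [-0.38, 9.43, 19.24, 29.05, 38.86]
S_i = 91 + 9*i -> [91, 100, 109, 118, 127]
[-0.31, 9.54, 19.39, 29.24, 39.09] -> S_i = -0.31 + 9.85*i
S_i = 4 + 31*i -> [4, 35, 66, 97, 128]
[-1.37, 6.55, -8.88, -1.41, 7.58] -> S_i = Random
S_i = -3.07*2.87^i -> [-3.07, -8.81, -25.29, -72.57, -208.29]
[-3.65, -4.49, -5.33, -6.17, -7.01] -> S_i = -3.65 + -0.84*i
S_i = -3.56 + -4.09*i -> [-3.56, -7.65, -11.74, -15.83, -19.92]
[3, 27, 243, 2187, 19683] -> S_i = 3*9^i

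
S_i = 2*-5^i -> [2, -10, 50, -250, 1250]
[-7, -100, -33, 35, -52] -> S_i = Random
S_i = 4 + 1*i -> [4, 5, 6, 7, 8]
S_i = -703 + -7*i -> [-703, -710, -717, -724, -731]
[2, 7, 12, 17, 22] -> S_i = 2 + 5*i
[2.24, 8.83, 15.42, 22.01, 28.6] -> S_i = 2.24 + 6.59*i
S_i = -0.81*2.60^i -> [-0.81, -2.11, -5.48, -14.24, -37.02]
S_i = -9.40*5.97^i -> [-9.4, -56.12, -335.02, -2000.1, -11940.57]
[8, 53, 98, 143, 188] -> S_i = 8 + 45*i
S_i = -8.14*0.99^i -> [-8.14, -8.06, -7.98, -7.9, -7.82]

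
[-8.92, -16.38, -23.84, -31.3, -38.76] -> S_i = -8.92 + -7.46*i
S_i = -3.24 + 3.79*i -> [-3.24, 0.55, 4.34, 8.13, 11.92]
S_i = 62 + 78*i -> [62, 140, 218, 296, 374]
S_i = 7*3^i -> [7, 21, 63, 189, 567]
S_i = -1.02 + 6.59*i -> [-1.02, 5.57, 12.16, 18.75, 25.34]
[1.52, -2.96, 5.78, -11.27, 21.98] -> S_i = 1.52*(-1.95)^i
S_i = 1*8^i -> [1, 8, 64, 512, 4096]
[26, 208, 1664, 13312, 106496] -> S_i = 26*8^i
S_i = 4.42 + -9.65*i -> [4.42, -5.23, -14.88, -24.53, -34.18]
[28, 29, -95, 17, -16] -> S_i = Random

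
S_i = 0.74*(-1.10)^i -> [0.74, -0.81, 0.9, -0.98, 1.08]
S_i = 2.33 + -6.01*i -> [2.33, -3.68, -9.69, -15.7, -21.71]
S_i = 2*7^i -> [2, 14, 98, 686, 4802]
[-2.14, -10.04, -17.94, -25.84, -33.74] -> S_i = -2.14 + -7.90*i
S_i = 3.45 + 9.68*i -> [3.45, 13.13, 22.81, 32.49, 42.17]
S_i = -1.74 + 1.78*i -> [-1.74, 0.04, 1.82, 3.6, 5.38]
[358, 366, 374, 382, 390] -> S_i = 358 + 8*i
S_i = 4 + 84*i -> [4, 88, 172, 256, 340]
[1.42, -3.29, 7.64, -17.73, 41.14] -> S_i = 1.42*(-2.32)^i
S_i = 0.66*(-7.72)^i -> [0.66, -5.1, 39.33, -303.67, 2344.3]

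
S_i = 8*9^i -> [8, 72, 648, 5832, 52488]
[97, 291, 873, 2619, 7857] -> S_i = 97*3^i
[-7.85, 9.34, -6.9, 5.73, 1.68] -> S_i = Random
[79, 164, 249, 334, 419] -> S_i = 79 + 85*i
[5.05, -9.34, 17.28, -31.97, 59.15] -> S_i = 5.05*(-1.85)^i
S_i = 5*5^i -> [5, 25, 125, 625, 3125]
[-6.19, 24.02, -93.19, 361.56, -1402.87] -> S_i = -6.19*(-3.88)^i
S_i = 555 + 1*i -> [555, 556, 557, 558, 559]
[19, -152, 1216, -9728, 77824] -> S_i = 19*-8^i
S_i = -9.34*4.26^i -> [-9.34, -39.79, -169.5, -722.06, -3075.99]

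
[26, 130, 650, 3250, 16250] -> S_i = 26*5^i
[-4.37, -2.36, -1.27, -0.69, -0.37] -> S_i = -4.37*0.54^i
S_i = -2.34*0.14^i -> [-2.34, -0.33, -0.05, -0.01, -0.0]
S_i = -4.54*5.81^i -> [-4.54, -26.38, -153.25, -890.4, -5173.21]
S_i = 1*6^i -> [1, 6, 36, 216, 1296]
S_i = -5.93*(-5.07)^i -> [-5.93, 30.07, -152.43, 772.82, -3918.2]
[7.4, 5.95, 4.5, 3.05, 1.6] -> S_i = 7.40 + -1.45*i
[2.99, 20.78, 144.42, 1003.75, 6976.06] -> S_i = 2.99*6.95^i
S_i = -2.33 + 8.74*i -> [-2.33, 6.41, 15.15, 23.89, 32.63]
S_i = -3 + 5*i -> [-3, 2, 7, 12, 17]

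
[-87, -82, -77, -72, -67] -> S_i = -87 + 5*i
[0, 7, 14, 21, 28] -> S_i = 0 + 7*i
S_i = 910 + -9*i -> [910, 901, 892, 883, 874]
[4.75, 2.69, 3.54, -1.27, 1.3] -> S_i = Random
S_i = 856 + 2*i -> [856, 858, 860, 862, 864]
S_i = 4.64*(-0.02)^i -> [4.64, -0.09, 0.0, -0.0, 0.0]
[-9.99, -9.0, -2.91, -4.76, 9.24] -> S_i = Random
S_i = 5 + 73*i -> [5, 78, 151, 224, 297]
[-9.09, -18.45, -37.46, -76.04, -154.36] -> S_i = -9.09*2.03^i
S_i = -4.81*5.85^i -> [-4.81, -28.14, -164.61, -962.97, -5633.37]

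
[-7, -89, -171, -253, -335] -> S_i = -7 + -82*i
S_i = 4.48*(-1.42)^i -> [4.48, -6.36, 9.03, -12.83, 18.22]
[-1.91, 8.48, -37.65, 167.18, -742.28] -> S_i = -1.91*(-4.44)^i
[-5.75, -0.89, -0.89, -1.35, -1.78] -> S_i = Random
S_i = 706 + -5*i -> [706, 701, 696, 691, 686]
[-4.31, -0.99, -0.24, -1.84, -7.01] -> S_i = Random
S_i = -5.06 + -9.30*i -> [-5.06, -14.36, -23.66, -32.96, -42.26]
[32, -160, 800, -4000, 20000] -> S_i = 32*-5^i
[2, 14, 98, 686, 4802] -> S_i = 2*7^i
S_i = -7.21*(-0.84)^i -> [-7.21, 6.06, -5.09, 4.27, -3.59]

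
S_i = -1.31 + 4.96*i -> [-1.31, 3.65, 8.61, 13.57, 18.53]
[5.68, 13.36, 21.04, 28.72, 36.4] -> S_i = 5.68 + 7.68*i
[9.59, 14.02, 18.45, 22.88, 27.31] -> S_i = 9.59 + 4.43*i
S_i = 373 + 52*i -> [373, 425, 477, 529, 581]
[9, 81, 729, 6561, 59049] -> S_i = 9*9^i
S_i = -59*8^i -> [-59, -472, -3776, -30208, -241664]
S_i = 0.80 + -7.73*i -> [0.8, -6.93, -14.66, -22.39, -30.12]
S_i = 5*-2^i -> [5, -10, 20, -40, 80]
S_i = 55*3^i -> [55, 165, 495, 1485, 4455]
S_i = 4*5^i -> [4, 20, 100, 500, 2500]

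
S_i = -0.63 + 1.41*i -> [-0.63, 0.78, 2.19, 3.6, 5.01]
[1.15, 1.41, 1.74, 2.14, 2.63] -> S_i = 1.15*1.23^i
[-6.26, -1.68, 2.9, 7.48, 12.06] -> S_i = -6.26 + 4.58*i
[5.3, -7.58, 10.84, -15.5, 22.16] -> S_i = 5.30*(-1.43)^i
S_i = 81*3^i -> [81, 243, 729, 2187, 6561]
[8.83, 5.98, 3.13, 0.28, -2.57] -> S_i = 8.83 + -2.85*i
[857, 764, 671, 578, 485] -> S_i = 857 + -93*i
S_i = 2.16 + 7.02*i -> [2.16, 9.18, 16.2, 23.22, 30.24]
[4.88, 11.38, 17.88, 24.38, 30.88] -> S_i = 4.88 + 6.50*i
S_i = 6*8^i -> [6, 48, 384, 3072, 24576]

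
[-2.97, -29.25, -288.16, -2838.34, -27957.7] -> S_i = -2.97*9.85^i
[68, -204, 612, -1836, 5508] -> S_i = 68*-3^i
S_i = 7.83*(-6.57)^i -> [7.83, -51.44, 337.98, -2220.54, 14588.92]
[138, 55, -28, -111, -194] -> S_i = 138 + -83*i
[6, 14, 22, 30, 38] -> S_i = 6 + 8*i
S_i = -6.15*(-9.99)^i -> [-6.15, 61.44, -613.77, 6131.57, -61254.37]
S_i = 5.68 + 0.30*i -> [5.68, 5.98, 6.28, 6.58, 6.88]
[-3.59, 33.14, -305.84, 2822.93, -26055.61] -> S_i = -3.59*(-9.23)^i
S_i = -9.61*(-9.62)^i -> [-9.61, 92.45, -889.35, 8555.56, -82304.52]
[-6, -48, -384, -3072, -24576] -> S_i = -6*8^i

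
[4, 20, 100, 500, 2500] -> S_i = 4*5^i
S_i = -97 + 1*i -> [-97, -96, -95, -94, -93]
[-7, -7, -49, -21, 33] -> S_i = Random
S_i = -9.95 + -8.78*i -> [-9.95, -18.73, -27.51, -36.29, -45.07]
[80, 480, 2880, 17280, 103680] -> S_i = 80*6^i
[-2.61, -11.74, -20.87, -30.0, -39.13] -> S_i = -2.61 + -9.13*i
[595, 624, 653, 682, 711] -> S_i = 595 + 29*i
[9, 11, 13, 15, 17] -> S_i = 9 + 2*i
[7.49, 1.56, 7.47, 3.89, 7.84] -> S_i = Random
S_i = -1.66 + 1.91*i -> [-1.66, 0.25, 2.16, 4.07, 5.98]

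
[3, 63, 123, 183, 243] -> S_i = 3 + 60*i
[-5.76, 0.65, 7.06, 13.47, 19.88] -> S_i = -5.76 + 6.41*i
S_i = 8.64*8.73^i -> [8.64, 75.43, 658.48, 5748.53, 50184.63]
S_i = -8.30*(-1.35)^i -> [-8.3, 11.21, -15.13, 20.42, -27.57]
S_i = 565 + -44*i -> [565, 521, 477, 433, 389]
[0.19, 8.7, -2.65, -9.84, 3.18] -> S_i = Random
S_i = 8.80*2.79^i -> [8.8, 24.55, 68.5, 191.12, 533.21]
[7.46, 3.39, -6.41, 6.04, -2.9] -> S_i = Random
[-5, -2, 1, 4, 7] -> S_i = -5 + 3*i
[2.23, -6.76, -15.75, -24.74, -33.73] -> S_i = 2.23 + -8.99*i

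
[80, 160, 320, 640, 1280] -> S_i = 80*2^i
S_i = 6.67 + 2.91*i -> [6.67, 9.58, 12.49, 15.4, 18.31]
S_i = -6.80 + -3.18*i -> [-6.8, -9.98, -13.16, -16.34, -19.52]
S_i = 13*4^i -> [13, 52, 208, 832, 3328]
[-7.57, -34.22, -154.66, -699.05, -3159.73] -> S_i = -7.57*4.52^i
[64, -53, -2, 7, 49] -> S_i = Random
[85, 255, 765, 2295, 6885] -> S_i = 85*3^i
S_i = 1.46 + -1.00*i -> [1.46, 0.46, -0.54, -1.54, -2.54]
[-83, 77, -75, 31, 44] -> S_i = Random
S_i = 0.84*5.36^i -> [0.84, 4.5, 24.13, 129.35, 693.33]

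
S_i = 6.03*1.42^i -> [6.03, 8.56, 12.16, 17.27, 24.52]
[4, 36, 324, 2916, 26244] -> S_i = 4*9^i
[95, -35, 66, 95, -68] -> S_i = Random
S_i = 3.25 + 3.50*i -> [3.25, 6.75, 10.25, 13.75, 17.25]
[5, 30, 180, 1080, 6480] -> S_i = 5*6^i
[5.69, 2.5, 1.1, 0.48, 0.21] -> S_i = 5.69*0.44^i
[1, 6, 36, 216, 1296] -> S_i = 1*6^i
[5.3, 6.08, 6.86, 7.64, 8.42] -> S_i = 5.30 + 0.78*i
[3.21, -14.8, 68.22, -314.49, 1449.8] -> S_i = 3.21*(-4.61)^i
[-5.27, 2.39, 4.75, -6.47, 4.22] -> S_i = Random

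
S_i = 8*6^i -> [8, 48, 288, 1728, 10368]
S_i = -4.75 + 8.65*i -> [-4.75, 3.9, 12.55, 21.2, 29.85]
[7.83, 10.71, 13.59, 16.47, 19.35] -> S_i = 7.83 + 2.88*i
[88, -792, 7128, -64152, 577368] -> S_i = 88*-9^i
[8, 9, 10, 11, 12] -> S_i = 8 + 1*i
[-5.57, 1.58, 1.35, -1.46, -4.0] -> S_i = Random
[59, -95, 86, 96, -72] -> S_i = Random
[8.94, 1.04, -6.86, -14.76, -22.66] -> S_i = 8.94 + -7.90*i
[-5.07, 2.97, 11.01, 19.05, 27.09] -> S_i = -5.07 + 8.04*i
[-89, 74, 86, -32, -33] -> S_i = Random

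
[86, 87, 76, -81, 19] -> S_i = Random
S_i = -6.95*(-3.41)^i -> [-6.95, 23.7, -80.82, 275.58, -939.73]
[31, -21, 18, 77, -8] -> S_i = Random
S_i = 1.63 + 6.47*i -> [1.63, 8.1, 14.57, 21.04, 27.51]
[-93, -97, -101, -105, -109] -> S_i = -93 + -4*i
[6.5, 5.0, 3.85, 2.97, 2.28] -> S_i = 6.50*0.77^i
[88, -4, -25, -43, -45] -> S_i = Random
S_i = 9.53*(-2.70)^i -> [9.53, -25.73, 69.47, -187.58, 506.46]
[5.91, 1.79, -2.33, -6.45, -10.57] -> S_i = 5.91 + -4.12*i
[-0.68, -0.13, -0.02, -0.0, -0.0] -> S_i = -0.68*0.19^i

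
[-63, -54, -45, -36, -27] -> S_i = -63 + 9*i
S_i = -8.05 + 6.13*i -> [-8.05, -1.92, 4.21, 10.34, 16.47]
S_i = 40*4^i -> [40, 160, 640, 2560, 10240]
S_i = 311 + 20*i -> [311, 331, 351, 371, 391]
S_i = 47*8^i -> [47, 376, 3008, 24064, 192512]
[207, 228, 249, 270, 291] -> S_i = 207 + 21*i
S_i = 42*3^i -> [42, 126, 378, 1134, 3402]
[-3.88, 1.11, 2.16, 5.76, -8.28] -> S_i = Random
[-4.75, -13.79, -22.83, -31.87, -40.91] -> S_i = -4.75 + -9.04*i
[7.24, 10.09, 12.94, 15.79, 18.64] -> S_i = 7.24 + 2.85*i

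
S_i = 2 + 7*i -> [2, 9, 16, 23, 30]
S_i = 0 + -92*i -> [0, -92, -184, -276, -368]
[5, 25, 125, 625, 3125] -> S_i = 5*5^i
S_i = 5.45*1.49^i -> [5.45, 8.12, 12.1, 18.03, 26.86]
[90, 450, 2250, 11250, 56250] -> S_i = 90*5^i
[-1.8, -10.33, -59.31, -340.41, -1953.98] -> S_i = -1.80*5.74^i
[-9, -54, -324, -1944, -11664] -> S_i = -9*6^i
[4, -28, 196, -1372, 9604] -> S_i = 4*-7^i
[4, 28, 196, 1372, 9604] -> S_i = 4*7^i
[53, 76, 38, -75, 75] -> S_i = Random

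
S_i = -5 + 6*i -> [-5, 1, 7, 13, 19]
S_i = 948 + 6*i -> [948, 954, 960, 966, 972]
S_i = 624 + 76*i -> [624, 700, 776, 852, 928]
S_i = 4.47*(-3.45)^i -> [4.47, -15.42, 53.2, -183.55, 633.26]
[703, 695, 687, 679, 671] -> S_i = 703 + -8*i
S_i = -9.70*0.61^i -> [-9.7, -5.92, -3.61, -2.2, -1.34]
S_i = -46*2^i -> [-46, -92, -184, -368, -736]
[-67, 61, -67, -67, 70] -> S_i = Random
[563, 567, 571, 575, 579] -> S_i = 563 + 4*i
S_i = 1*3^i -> [1, 3, 9, 27, 81]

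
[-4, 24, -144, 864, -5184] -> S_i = -4*-6^i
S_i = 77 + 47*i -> [77, 124, 171, 218, 265]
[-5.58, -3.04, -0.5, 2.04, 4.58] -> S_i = -5.58 + 2.54*i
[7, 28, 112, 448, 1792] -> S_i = 7*4^i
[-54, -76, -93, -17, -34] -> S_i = Random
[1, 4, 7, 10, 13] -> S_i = 1 + 3*i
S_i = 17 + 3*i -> [17, 20, 23, 26, 29]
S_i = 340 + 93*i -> [340, 433, 526, 619, 712]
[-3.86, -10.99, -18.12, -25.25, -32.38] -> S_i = -3.86 + -7.13*i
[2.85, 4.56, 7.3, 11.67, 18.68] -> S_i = 2.85*1.60^i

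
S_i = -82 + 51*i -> [-82, -31, 20, 71, 122]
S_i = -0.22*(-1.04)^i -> [-0.22, 0.23, -0.24, 0.25, -0.26]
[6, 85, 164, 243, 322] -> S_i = 6 + 79*i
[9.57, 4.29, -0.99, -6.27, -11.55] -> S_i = 9.57 + -5.28*i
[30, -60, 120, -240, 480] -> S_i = 30*-2^i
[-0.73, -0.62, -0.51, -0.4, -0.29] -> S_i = -0.73 + 0.11*i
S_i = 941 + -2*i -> [941, 939, 937, 935, 933]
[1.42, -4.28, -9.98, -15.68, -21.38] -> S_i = 1.42 + -5.70*i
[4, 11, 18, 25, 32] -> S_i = 4 + 7*i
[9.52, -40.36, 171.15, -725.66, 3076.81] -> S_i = 9.52*(-4.24)^i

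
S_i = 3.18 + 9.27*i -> [3.18, 12.45, 21.72, 30.99, 40.26]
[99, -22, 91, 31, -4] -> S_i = Random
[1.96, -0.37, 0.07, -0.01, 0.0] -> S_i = 1.96*(-0.19)^i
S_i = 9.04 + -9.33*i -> [9.04, -0.29, -9.62, -18.95, -28.28]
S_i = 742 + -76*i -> [742, 666, 590, 514, 438]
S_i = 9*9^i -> [9, 81, 729, 6561, 59049]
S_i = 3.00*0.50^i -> [3.0, 1.5, 0.75, 0.38, 0.19]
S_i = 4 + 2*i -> [4, 6, 8, 10, 12]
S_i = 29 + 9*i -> [29, 38, 47, 56, 65]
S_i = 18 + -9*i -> [18, 9, 0, -9, -18]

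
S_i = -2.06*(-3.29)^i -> [-2.06, 6.78, -22.3, 73.36, -241.35]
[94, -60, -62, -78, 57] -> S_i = Random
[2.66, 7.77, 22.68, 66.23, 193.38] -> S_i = 2.66*2.92^i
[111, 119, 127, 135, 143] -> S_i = 111 + 8*i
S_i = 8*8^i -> [8, 64, 512, 4096, 32768]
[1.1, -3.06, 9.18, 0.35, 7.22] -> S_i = Random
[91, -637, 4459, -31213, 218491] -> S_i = 91*-7^i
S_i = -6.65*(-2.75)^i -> [-6.65, 18.29, -50.29, 138.3, -380.32]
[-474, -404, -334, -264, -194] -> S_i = -474 + 70*i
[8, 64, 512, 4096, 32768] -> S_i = 8*8^i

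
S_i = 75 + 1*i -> [75, 76, 77, 78, 79]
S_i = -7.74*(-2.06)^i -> [-7.74, 15.94, -32.85, 67.66, -139.38]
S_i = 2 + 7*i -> [2, 9, 16, 23, 30]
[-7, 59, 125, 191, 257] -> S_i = -7 + 66*i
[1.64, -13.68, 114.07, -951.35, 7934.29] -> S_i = 1.64*(-8.34)^i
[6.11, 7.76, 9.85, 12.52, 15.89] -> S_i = 6.11*1.27^i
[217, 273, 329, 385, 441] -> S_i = 217 + 56*i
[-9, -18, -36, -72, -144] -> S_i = -9*2^i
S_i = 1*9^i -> [1, 9, 81, 729, 6561]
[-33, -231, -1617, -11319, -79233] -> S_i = -33*7^i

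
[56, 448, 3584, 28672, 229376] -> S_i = 56*8^i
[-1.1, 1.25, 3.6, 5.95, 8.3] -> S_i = -1.10 + 2.35*i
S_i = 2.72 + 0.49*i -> [2.72, 3.21, 3.7, 4.19, 4.68]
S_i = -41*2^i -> [-41, -82, -164, -328, -656]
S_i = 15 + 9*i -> [15, 24, 33, 42, 51]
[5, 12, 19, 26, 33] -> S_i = 5 + 7*i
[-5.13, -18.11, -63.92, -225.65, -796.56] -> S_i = -5.13*3.53^i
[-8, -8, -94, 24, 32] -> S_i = Random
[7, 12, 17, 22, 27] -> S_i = 7 + 5*i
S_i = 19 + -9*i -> [19, 10, 1, -8, -17]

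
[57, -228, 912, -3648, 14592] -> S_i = 57*-4^i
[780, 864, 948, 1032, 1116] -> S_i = 780 + 84*i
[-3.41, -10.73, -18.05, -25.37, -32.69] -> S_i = -3.41 + -7.32*i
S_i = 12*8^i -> [12, 96, 768, 6144, 49152]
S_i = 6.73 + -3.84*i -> [6.73, 2.89, -0.95, -4.79, -8.63]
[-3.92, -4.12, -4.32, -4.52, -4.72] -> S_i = -3.92 + -0.20*i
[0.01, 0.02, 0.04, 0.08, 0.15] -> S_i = 0.01*1.97^i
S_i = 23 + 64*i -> [23, 87, 151, 215, 279]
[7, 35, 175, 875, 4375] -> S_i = 7*5^i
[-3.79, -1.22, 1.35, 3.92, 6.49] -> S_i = -3.79 + 2.57*i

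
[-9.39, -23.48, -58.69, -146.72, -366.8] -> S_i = -9.39*2.50^i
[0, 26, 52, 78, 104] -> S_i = 0 + 26*i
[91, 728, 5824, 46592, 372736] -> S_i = 91*8^i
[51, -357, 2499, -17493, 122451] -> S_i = 51*-7^i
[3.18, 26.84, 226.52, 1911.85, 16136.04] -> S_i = 3.18*8.44^i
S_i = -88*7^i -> [-88, -616, -4312, -30184, -211288]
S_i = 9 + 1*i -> [9, 10, 11, 12, 13]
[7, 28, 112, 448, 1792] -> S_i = 7*4^i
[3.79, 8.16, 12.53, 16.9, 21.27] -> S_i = 3.79 + 4.37*i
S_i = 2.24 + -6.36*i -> [2.24, -4.12, -10.48, -16.84, -23.2]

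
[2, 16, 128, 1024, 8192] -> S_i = 2*8^i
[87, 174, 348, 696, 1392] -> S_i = 87*2^i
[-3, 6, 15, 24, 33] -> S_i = -3 + 9*i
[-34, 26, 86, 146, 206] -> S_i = -34 + 60*i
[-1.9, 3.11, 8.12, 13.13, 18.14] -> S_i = -1.90 + 5.01*i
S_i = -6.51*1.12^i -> [-6.51, -7.29, -8.17, -9.15, -10.24]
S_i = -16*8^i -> [-16, -128, -1024, -8192, -65536]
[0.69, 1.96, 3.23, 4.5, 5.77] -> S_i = 0.69 + 1.27*i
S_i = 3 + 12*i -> [3, 15, 27, 39, 51]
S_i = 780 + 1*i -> [780, 781, 782, 783, 784]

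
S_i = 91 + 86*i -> [91, 177, 263, 349, 435]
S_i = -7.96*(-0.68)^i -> [-7.96, 5.41, -3.68, 2.5, -1.7]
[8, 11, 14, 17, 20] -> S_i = 8 + 3*i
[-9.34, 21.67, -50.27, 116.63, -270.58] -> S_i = -9.34*(-2.32)^i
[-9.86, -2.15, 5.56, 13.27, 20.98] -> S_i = -9.86 + 7.71*i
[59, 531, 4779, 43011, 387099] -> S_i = 59*9^i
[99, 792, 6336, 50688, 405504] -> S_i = 99*8^i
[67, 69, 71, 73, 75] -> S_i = 67 + 2*i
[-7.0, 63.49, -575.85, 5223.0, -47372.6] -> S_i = -7.00*(-9.07)^i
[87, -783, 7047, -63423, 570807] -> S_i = 87*-9^i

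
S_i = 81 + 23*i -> [81, 104, 127, 150, 173]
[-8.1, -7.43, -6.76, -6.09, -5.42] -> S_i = -8.10 + 0.67*i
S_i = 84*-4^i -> [84, -336, 1344, -5376, 21504]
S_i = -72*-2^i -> [-72, 144, -288, 576, -1152]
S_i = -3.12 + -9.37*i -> [-3.12, -12.49, -21.86, -31.23, -40.6]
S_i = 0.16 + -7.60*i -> [0.16, -7.44, -15.04, -22.64, -30.24]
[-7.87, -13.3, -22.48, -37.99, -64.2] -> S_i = -7.87*1.69^i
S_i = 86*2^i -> [86, 172, 344, 688, 1376]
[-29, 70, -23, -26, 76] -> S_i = Random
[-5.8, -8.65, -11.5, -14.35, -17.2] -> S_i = -5.80 + -2.85*i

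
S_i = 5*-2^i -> [5, -10, 20, -40, 80]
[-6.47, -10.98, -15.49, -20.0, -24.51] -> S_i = -6.47 + -4.51*i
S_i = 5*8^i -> [5, 40, 320, 2560, 20480]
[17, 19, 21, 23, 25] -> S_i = 17 + 2*i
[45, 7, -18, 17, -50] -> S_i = Random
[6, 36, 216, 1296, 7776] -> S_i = 6*6^i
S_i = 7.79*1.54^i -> [7.79, 12.0, 18.47, 28.45, 43.81]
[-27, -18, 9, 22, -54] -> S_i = Random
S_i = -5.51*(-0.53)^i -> [-5.51, 2.92, -1.55, 0.82, -0.43]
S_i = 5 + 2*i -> [5, 7, 9, 11, 13]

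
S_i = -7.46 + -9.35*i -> [-7.46, -16.81, -26.16, -35.51, -44.86]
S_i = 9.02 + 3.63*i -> [9.02, 12.65, 16.28, 19.91, 23.54]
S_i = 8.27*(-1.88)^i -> [8.27, -15.55, 29.23, -54.95, 103.31]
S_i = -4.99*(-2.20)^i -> [-4.99, 10.98, -24.15, 53.13, -116.89]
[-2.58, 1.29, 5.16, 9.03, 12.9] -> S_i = -2.58 + 3.87*i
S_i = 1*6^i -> [1, 6, 36, 216, 1296]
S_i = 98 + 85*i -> [98, 183, 268, 353, 438]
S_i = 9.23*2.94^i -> [9.23, 27.14, 79.78, 234.55, 689.59]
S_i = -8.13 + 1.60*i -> [-8.13, -6.53, -4.93, -3.33, -1.73]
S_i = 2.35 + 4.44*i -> [2.35, 6.79, 11.23, 15.67, 20.11]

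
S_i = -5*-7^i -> [-5, 35, -245, 1715, -12005]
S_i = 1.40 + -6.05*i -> [1.4, -4.65, -10.7, -16.75, -22.8]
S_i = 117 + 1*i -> [117, 118, 119, 120, 121]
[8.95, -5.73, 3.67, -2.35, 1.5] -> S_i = 8.95*(-0.64)^i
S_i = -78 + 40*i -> [-78, -38, 2, 42, 82]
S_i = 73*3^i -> [73, 219, 657, 1971, 5913]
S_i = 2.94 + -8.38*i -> [2.94, -5.44, -13.82, -22.2, -30.58]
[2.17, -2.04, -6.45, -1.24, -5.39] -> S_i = Random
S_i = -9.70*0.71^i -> [-9.7, -6.89, -4.89, -3.47, -2.46]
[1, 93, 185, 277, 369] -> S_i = 1 + 92*i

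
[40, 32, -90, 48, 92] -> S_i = Random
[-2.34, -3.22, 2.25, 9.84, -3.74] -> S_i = Random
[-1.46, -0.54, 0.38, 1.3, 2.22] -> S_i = -1.46 + 0.92*i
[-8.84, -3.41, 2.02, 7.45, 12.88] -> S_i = -8.84 + 5.43*i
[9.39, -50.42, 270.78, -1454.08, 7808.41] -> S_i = 9.39*(-5.37)^i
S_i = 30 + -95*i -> [30, -65, -160, -255, -350]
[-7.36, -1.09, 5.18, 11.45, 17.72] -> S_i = -7.36 + 6.27*i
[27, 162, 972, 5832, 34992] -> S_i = 27*6^i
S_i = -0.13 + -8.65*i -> [-0.13, -8.78, -17.43, -26.08, -34.73]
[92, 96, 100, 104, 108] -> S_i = 92 + 4*i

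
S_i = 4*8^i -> [4, 32, 256, 2048, 16384]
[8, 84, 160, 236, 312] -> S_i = 8 + 76*i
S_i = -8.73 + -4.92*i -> [-8.73, -13.65, -18.57, -23.49, -28.41]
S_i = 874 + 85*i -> [874, 959, 1044, 1129, 1214]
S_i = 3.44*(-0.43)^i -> [3.44, -1.48, 0.64, -0.27, 0.12]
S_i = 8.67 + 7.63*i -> [8.67, 16.3, 23.93, 31.56, 39.19]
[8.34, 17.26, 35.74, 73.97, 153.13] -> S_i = 8.34*2.07^i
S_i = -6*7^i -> [-6, -42, -294, -2058, -14406]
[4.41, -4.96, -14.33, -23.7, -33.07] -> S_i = 4.41 + -9.37*i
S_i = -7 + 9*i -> [-7, 2, 11, 20, 29]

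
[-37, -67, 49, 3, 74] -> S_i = Random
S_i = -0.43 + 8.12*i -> [-0.43, 7.69, 15.81, 23.93, 32.05]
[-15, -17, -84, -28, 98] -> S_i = Random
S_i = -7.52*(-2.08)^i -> [-7.52, 15.64, -32.53, 67.67, -140.76]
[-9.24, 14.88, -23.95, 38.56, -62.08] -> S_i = -9.24*(-1.61)^i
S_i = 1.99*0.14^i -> [1.99, 0.28, 0.04, 0.01, 0.0]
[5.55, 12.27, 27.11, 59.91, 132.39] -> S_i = 5.55*2.21^i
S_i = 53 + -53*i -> [53, 0, -53, -106, -159]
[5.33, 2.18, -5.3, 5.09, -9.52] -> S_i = Random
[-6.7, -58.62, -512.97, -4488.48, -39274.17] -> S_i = -6.70*8.75^i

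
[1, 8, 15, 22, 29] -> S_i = 1 + 7*i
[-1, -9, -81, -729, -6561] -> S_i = -1*9^i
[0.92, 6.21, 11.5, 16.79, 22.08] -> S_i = 0.92 + 5.29*i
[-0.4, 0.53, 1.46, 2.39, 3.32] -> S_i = -0.40 + 0.93*i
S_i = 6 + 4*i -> [6, 10, 14, 18, 22]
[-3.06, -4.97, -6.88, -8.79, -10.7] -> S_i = -3.06 + -1.91*i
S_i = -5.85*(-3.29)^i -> [-5.85, 19.25, -63.32, 208.33, -685.39]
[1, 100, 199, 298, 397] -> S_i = 1 + 99*i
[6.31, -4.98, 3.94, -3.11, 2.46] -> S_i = 6.31*(-0.79)^i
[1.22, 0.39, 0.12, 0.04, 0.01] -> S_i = 1.22*0.32^i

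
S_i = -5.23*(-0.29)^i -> [-5.23, 1.52, -0.44, 0.13, -0.04]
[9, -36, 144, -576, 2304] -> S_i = 9*-4^i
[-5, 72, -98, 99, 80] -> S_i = Random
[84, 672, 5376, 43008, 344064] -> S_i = 84*8^i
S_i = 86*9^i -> [86, 774, 6966, 62694, 564246]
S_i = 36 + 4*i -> [36, 40, 44, 48, 52]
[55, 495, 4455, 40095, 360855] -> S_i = 55*9^i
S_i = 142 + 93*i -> [142, 235, 328, 421, 514]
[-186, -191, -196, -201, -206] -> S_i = -186 + -5*i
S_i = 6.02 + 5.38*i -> [6.02, 11.4, 16.78, 22.16, 27.54]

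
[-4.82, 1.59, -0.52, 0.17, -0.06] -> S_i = -4.82*(-0.33)^i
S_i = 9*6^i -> [9, 54, 324, 1944, 11664]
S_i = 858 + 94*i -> [858, 952, 1046, 1140, 1234]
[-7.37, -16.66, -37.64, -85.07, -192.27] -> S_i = -7.37*2.26^i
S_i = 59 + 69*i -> [59, 128, 197, 266, 335]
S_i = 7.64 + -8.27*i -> [7.64, -0.63, -8.9, -17.17, -25.44]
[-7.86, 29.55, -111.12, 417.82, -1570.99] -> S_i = -7.86*(-3.76)^i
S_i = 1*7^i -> [1, 7, 49, 343, 2401]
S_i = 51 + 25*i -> [51, 76, 101, 126, 151]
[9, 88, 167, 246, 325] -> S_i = 9 + 79*i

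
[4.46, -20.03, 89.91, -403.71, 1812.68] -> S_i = 4.46*(-4.49)^i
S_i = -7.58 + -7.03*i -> [-7.58, -14.61, -21.64, -28.67, -35.7]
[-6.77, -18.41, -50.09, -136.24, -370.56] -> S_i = -6.77*2.72^i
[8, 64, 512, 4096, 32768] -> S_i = 8*8^i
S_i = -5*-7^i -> [-5, 35, -245, 1715, -12005]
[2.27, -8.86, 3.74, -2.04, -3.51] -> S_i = Random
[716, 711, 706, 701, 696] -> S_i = 716 + -5*i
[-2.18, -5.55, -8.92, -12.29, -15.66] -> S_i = -2.18 + -3.37*i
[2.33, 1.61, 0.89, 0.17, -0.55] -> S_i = 2.33 + -0.72*i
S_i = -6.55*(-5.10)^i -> [-6.55, 33.4, -170.37, 868.86, -4431.21]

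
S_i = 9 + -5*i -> [9, 4, -1, -6, -11]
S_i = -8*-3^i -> [-8, 24, -72, 216, -648]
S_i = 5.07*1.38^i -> [5.07, 7.0, 9.66, 13.32, 18.39]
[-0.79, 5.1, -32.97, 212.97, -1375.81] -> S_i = -0.79*(-6.46)^i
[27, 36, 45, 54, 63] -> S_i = 27 + 9*i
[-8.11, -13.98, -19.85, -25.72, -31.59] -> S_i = -8.11 + -5.87*i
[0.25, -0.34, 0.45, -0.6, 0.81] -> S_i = 0.25*(-1.34)^i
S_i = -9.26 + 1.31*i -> [-9.26, -7.95, -6.64, -5.33, -4.02]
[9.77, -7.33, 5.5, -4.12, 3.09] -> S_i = 9.77*(-0.75)^i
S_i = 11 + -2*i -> [11, 9, 7, 5, 3]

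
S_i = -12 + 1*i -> [-12, -11, -10, -9, -8]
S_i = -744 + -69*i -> [-744, -813, -882, -951, -1020]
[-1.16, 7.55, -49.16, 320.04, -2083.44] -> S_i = -1.16*(-6.51)^i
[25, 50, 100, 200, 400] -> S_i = 25*2^i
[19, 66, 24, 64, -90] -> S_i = Random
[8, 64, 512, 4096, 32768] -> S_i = 8*8^i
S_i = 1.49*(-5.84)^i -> [1.49, -8.7, 50.82, -296.77, 1733.16]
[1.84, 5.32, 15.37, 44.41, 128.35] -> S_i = 1.84*2.89^i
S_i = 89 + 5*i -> [89, 94, 99, 104, 109]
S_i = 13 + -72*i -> [13, -59, -131, -203, -275]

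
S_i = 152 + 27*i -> [152, 179, 206, 233, 260]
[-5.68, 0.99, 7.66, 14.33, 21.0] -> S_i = -5.68 + 6.67*i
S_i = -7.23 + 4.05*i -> [-7.23, -3.18, 0.87, 4.92, 8.97]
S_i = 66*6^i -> [66, 396, 2376, 14256, 85536]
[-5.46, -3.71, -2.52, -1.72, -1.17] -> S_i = -5.46*0.68^i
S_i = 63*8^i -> [63, 504, 4032, 32256, 258048]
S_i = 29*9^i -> [29, 261, 2349, 21141, 190269]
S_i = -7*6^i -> [-7, -42, -252, -1512, -9072]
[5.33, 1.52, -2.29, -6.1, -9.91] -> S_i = 5.33 + -3.81*i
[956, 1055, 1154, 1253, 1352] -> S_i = 956 + 99*i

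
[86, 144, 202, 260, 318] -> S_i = 86 + 58*i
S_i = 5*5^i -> [5, 25, 125, 625, 3125]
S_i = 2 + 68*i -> [2, 70, 138, 206, 274]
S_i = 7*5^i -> [7, 35, 175, 875, 4375]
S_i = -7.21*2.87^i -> [-7.21, -20.69, -59.39, -170.44, -489.17]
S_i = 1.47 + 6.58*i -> [1.47, 8.05, 14.63, 21.21, 27.79]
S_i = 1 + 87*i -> [1, 88, 175, 262, 349]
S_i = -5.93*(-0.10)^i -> [-5.93, 0.59, -0.06, 0.01, -0.0]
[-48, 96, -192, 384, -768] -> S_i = -48*-2^i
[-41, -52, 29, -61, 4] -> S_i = Random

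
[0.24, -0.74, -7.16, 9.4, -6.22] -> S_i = Random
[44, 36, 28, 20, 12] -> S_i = 44 + -8*i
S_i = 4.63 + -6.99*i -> [4.63, -2.36, -9.35, -16.34, -23.33]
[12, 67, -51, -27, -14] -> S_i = Random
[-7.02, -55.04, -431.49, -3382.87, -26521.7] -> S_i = -7.02*7.84^i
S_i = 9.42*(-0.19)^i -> [9.42, -1.79, 0.34, -0.06, 0.01]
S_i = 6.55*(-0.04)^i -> [6.55, -0.26, 0.01, -0.0, 0.0]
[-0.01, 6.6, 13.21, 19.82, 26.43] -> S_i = -0.01 + 6.61*i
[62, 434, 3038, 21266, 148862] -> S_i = 62*7^i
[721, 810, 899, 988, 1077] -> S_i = 721 + 89*i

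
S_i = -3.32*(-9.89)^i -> [-3.32, 32.83, -324.74, 3211.64, -31763.13]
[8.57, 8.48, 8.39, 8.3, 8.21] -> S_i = 8.57 + -0.09*i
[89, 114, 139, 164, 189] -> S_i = 89 + 25*i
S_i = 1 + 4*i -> [1, 5, 9, 13, 17]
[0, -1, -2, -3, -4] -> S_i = 0 + -1*i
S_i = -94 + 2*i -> [-94, -92, -90, -88, -86]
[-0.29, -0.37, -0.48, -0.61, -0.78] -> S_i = -0.29*1.28^i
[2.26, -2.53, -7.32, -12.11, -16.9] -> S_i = 2.26 + -4.79*i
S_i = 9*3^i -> [9, 27, 81, 243, 729]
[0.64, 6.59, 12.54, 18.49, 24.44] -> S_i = 0.64 + 5.95*i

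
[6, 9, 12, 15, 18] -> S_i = 6 + 3*i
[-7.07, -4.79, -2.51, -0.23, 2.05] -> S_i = -7.07 + 2.28*i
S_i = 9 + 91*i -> [9, 100, 191, 282, 373]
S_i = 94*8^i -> [94, 752, 6016, 48128, 385024]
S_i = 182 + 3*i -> [182, 185, 188, 191, 194]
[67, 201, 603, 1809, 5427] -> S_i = 67*3^i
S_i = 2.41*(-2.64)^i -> [2.41, -6.36, 16.8, -44.34, 117.07]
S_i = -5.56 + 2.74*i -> [-5.56, -2.82, -0.08, 2.66, 5.4]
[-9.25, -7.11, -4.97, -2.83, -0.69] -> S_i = -9.25 + 2.14*i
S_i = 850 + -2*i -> [850, 848, 846, 844, 842]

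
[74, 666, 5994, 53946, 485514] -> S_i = 74*9^i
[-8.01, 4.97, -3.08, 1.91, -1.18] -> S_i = -8.01*(-0.62)^i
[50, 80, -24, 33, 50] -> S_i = Random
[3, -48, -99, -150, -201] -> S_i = 3 + -51*i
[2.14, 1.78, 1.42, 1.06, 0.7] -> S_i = 2.14 + -0.36*i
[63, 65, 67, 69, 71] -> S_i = 63 + 2*i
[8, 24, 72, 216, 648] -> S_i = 8*3^i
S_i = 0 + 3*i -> [0, 3, 6, 9, 12]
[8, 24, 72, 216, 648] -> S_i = 8*3^i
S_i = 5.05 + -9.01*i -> [5.05, -3.96, -12.97, -21.98, -30.99]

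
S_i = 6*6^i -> [6, 36, 216, 1296, 7776]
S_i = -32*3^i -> [-32, -96, -288, -864, -2592]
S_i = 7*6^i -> [7, 42, 252, 1512, 9072]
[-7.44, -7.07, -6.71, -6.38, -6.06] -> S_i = -7.44*0.95^i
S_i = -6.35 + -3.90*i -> [-6.35, -10.25, -14.15, -18.05, -21.95]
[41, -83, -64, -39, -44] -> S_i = Random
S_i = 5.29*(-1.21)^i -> [5.29, -6.4, 7.75, -9.37, 11.34]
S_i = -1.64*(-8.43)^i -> [-1.64, 13.83, -116.55, 982.49, -8282.36]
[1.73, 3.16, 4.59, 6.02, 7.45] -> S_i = 1.73 + 1.43*i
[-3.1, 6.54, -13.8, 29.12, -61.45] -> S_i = -3.10*(-2.11)^i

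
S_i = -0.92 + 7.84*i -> [-0.92, 6.92, 14.76, 22.6, 30.44]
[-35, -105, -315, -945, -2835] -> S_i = -35*3^i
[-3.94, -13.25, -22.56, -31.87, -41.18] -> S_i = -3.94 + -9.31*i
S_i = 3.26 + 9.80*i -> [3.26, 13.06, 22.86, 32.66, 42.46]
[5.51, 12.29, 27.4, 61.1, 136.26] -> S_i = 5.51*2.23^i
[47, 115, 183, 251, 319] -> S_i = 47 + 68*i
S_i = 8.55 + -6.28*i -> [8.55, 2.27, -4.01, -10.29, -16.57]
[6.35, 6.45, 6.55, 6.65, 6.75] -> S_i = 6.35 + 0.10*i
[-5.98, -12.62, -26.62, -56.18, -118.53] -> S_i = -5.98*2.11^i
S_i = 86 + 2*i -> [86, 88, 90, 92, 94]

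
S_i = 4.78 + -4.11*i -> [4.78, 0.67, -3.44, -7.55, -11.66]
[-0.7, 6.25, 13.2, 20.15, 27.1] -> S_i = -0.70 + 6.95*i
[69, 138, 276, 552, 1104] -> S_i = 69*2^i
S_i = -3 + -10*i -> [-3, -13, -23, -33, -43]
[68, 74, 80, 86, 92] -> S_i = 68 + 6*i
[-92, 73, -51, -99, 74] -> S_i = Random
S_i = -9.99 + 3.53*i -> [-9.99, -6.46, -2.93, 0.6, 4.13]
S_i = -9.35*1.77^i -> [-9.35, -16.55, -29.29, -51.85, -91.77]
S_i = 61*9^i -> [61, 549, 4941, 44469, 400221]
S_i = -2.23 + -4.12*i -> [-2.23, -6.35, -10.47, -14.59, -18.71]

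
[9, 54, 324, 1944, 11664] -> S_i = 9*6^i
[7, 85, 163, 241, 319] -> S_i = 7 + 78*i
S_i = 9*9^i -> [9, 81, 729, 6561, 59049]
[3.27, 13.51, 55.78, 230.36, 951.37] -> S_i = 3.27*4.13^i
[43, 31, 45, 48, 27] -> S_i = Random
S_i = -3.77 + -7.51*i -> [-3.77, -11.28, -18.79, -26.3, -33.81]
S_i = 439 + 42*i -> [439, 481, 523, 565, 607]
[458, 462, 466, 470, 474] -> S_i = 458 + 4*i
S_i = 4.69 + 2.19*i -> [4.69, 6.88, 9.07, 11.26, 13.45]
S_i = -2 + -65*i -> [-2, -67, -132, -197, -262]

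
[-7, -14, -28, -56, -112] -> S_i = -7*2^i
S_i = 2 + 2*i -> [2, 4, 6, 8, 10]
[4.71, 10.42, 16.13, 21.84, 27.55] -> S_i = 4.71 + 5.71*i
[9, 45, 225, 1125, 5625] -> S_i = 9*5^i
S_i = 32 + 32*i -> [32, 64, 96, 128, 160]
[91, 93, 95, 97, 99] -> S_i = 91 + 2*i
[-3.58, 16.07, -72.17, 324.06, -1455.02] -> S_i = -3.58*(-4.49)^i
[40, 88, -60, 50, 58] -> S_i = Random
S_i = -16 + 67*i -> [-16, 51, 118, 185, 252]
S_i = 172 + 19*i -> [172, 191, 210, 229, 248]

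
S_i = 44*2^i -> [44, 88, 176, 352, 704]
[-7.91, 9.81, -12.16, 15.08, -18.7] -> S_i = -7.91*(-1.24)^i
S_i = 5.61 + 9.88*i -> [5.61, 15.49, 25.37, 35.25, 45.13]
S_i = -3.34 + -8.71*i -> [-3.34, -12.05, -20.76, -29.47, -38.18]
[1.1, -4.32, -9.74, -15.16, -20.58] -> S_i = 1.10 + -5.42*i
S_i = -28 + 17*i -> [-28, -11, 6, 23, 40]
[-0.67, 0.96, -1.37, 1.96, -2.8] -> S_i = -0.67*(-1.43)^i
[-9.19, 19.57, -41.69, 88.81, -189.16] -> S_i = -9.19*(-2.13)^i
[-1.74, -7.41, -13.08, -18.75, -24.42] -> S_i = -1.74 + -5.67*i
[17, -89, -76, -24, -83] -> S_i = Random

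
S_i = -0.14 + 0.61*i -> [-0.14, 0.47, 1.08, 1.69, 2.3]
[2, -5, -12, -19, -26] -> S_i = 2 + -7*i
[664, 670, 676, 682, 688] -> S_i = 664 + 6*i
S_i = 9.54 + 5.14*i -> [9.54, 14.68, 19.82, 24.96, 30.1]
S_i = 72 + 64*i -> [72, 136, 200, 264, 328]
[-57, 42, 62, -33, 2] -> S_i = Random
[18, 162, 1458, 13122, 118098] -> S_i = 18*9^i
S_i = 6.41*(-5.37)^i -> [6.41, -34.42, 184.84, -992.62, 5330.34]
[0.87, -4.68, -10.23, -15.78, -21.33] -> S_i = 0.87 + -5.55*i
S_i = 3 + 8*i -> [3, 11, 19, 27, 35]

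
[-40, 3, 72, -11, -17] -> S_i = Random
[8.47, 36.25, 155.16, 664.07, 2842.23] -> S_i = 8.47*4.28^i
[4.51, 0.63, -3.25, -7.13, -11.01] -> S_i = 4.51 + -3.88*i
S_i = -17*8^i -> [-17, -136, -1088, -8704, -69632]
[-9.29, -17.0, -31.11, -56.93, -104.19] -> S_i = -9.29*1.83^i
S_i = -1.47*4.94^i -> [-1.47, -7.26, -35.87, -177.21, -875.44]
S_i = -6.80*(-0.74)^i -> [-6.8, 5.03, -3.72, 2.76, -2.04]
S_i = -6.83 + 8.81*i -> [-6.83, 1.98, 10.79, 19.6, 28.41]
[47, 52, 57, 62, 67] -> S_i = 47 + 5*i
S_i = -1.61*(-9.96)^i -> [-1.61, 16.04, -159.71, 1590.76, -15843.94]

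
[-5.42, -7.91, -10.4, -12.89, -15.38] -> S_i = -5.42 + -2.49*i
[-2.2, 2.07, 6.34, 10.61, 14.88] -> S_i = -2.20 + 4.27*i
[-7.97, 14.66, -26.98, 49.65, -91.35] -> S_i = -7.97*(-1.84)^i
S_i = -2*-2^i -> [-2, 4, -8, 16, -32]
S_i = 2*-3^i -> [2, -6, 18, -54, 162]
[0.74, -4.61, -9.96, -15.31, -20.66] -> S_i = 0.74 + -5.35*i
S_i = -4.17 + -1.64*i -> [-4.17, -5.81, -7.45, -9.09, -10.73]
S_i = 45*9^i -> [45, 405, 3645, 32805, 295245]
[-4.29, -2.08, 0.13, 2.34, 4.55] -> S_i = -4.29 + 2.21*i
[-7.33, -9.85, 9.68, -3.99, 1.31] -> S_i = Random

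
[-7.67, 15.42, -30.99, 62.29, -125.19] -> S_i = -7.67*(-2.01)^i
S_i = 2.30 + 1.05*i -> [2.3, 3.35, 4.4, 5.45, 6.5]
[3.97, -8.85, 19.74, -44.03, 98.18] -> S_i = 3.97*(-2.23)^i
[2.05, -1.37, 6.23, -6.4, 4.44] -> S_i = Random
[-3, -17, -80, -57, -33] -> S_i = Random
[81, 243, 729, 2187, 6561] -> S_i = 81*3^i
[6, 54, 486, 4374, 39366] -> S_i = 6*9^i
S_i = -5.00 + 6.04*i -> [-5.0, 1.04, 7.08, 13.12, 19.16]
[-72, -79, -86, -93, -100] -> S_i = -72 + -7*i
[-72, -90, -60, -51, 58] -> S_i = Random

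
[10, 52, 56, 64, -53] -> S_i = Random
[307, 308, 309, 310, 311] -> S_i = 307 + 1*i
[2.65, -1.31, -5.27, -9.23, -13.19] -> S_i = 2.65 + -3.96*i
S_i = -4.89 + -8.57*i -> [-4.89, -13.46, -22.03, -30.6, -39.17]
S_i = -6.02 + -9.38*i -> [-6.02, -15.4, -24.78, -34.16, -43.54]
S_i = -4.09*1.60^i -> [-4.09, -6.54, -10.47, -16.75, -26.8]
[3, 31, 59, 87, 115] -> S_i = 3 + 28*i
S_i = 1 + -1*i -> [1, 0, -1, -2, -3]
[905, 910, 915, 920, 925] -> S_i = 905 + 5*i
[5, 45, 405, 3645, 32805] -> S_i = 5*9^i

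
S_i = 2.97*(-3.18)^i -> [2.97, -9.44, 30.03, -95.51, 303.71]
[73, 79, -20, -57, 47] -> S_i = Random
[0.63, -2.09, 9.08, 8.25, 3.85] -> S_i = Random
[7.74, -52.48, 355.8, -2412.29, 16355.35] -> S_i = 7.74*(-6.78)^i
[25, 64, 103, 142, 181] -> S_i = 25 + 39*i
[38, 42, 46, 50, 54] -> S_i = 38 + 4*i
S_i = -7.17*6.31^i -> [-7.17, -45.24, -285.48, -1801.39, -11366.76]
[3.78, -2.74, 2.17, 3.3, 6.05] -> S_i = Random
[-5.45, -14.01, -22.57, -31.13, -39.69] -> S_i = -5.45 + -8.56*i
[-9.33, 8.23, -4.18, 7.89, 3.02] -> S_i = Random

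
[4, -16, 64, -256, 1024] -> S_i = 4*-4^i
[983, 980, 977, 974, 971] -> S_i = 983 + -3*i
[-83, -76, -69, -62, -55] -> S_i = -83 + 7*i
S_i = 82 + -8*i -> [82, 74, 66, 58, 50]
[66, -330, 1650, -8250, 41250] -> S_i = 66*-5^i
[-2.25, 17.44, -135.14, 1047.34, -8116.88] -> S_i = -2.25*(-7.75)^i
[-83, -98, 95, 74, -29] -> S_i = Random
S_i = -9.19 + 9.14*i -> [-9.19, -0.05, 9.09, 18.23, 27.37]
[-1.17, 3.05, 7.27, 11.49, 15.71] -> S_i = -1.17 + 4.22*i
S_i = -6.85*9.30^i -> [-6.85, -63.7, -592.46, -5509.85, -51241.56]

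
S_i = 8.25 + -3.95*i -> [8.25, 4.3, 0.35, -3.6, -7.55]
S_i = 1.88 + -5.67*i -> [1.88, -3.79, -9.46, -15.13, -20.8]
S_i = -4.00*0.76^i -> [-4.0, -3.04, -2.31, -1.76, -1.33]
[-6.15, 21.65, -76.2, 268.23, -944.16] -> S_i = -6.15*(-3.52)^i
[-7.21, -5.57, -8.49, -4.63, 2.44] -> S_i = Random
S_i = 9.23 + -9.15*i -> [9.23, 0.08, -9.07, -18.22, -27.37]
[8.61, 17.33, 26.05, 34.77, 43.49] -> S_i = 8.61 + 8.72*i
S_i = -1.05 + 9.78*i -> [-1.05, 8.73, 18.51, 28.29, 38.07]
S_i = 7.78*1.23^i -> [7.78, 9.57, 11.77, 14.48, 17.81]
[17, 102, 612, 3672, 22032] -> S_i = 17*6^i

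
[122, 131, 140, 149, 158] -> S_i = 122 + 9*i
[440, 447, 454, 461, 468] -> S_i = 440 + 7*i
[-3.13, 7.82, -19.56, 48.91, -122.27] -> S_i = -3.13*(-2.50)^i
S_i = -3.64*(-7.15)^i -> [-3.64, 26.03, -186.09, 1330.51, -9513.18]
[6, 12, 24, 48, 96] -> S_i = 6*2^i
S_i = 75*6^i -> [75, 450, 2700, 16200, 97200]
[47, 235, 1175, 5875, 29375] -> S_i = 47*5^i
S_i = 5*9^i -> [5, 45, 405, 3645, 32805]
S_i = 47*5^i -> [47, 235, 1175, 5875, 29375]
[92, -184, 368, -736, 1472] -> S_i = 92*-2^i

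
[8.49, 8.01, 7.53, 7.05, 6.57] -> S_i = 8.49 + -0.48*i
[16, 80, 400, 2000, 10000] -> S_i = 16*5^i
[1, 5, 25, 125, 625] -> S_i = 1*5^i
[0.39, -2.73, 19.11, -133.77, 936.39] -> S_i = 0.39*(-7.00)^i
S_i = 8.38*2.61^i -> [8.38, 21.87, 57.09, 148.99, 388.87]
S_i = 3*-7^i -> [3, -21, 147, -1029, 7203]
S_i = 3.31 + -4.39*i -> [3.31, -1.08, -5.47, -9.86, -14.25]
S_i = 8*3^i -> [8, 24, 72, 216, 648]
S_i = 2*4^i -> [2, 8, 32, 128, 512]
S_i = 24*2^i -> [24, 48, 96, 192, 384]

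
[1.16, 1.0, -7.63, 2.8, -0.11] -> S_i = Random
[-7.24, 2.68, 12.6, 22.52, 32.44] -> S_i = -7.24 + 9.92*i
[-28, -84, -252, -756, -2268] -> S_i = -28*3^i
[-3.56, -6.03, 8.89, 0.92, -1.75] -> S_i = Random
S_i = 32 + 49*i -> [32, 81, 130, 179, 228]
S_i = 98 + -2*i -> [98, 96, 94, 92, 90]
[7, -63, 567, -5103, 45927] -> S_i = 7*-9^i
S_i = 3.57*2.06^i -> [3.57, 7.35, 15.15, 31.21, 64.29]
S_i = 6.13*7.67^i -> [6.13, 47.02, 360.62, 2765.96, 21214.95]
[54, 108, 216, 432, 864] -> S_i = 54*2^i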